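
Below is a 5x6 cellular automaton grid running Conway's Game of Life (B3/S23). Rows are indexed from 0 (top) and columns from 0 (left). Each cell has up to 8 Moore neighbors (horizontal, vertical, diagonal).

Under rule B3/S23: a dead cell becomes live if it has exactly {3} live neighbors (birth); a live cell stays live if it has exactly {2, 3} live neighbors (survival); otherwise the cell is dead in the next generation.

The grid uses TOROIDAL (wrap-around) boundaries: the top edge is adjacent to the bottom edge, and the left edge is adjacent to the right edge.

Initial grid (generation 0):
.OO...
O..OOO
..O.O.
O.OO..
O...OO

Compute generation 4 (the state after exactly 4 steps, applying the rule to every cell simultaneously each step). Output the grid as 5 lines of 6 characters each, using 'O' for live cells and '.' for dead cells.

Simulating step by step:
Generation 0 (given above): 14 live cells
Generation 1: 12 live cells
.OO...
O...OO
O.O...
O.O...
O...OO
Generation 2: 14 live cells
.O.O..
O.OO.O
O..O..
O..O..
O.OO.O
Generation 3: 10 live cells
......
O..O.O
O..O..
O..O..
O..O.O
Generation 4: 14 live cells
(generation 4 grid is the final answer)

Answer: ......
O...OO
OOOO..
OOOO..
O...OO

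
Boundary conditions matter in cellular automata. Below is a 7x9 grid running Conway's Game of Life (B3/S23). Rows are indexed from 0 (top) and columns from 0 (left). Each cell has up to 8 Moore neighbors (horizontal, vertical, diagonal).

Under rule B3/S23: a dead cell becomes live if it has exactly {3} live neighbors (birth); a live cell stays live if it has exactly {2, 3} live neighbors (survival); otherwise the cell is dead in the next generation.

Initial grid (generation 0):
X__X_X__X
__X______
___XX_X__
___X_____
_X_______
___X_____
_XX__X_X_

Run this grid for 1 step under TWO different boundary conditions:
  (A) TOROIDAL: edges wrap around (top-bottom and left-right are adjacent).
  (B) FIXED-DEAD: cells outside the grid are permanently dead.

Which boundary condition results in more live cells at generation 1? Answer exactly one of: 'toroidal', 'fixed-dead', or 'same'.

Under TOROIDAL boundary, generation 1:
X__XX_X_X
__X__X___
__XXX____
__XXX____
__X______
_X_______
XXXX__X_X
Population = 21

Under FIXED-DEAD boundary, generation 1:
_________
__X__X___
__XXX____
__XXX____
__X______
_X_______
__X______
Population = 11

Comparison: toroidal=21, fixed-dead=11 -> toroidal

Answer: toroidal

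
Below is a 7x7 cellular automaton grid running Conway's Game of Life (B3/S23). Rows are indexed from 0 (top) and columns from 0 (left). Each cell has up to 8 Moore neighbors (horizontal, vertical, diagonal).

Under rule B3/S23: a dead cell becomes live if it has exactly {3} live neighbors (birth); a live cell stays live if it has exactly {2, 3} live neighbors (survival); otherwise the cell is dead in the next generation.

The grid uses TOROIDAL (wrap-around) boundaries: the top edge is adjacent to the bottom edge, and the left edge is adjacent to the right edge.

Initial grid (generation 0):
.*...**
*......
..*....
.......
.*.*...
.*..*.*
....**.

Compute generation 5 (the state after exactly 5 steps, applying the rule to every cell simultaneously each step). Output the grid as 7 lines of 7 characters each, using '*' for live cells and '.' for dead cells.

Simulating step by step:
Generation 0 (given above): 12 live cells
Generation 1: 15 live cells
*...***
**....*
.......
..*....
*.*....
*.***..
....*..
Generation 2: 11 live cells
.*..*..
.*.....
**.....
.*.....
..*....
..*.*..
**.....
Generation 3: 19 live cells
.**....
.**....
***....
***....
.***...
..**...
****...
Generation 4: 6 live cells
.......
...*...
...*...
.......
*......
*...*..
*......
Generation 5: 3 live cells
(generation 5 grid is the final answer)

Answer: .......
.......
.......
.......
.......
**....*
.......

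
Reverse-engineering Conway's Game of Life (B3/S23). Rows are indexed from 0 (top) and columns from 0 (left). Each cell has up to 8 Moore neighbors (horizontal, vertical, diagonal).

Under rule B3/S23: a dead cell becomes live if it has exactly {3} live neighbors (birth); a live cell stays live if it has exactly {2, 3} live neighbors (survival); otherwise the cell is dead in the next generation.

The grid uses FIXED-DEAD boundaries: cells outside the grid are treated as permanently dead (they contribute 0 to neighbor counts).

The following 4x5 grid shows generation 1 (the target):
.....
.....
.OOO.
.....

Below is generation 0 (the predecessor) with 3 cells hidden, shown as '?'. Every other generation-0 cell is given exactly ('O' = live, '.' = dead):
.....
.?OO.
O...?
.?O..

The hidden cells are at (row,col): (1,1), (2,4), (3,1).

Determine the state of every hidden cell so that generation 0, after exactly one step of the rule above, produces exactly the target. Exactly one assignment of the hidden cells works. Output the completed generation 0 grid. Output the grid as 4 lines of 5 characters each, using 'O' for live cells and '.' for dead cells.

Hidden generation-0 cells (in order): (1,1), (2,4), (3,1).
A hidden cell only influences target cells in its own 3x3 neighborhood. Try each of the 2^3 = 8 assignments, step the completed generation 0 forward once under B3/S23, and compare with the target:
  (1,1)=. (2,4)=. (3,1)=. -> step reproduces the target at every cell -> ACCEPT
  (1,1)=. (2,4)=. (3,1)=O -> step gives (2,1)='.' but target has 'O' -> reject
  (1,1)=. (2,4)=O (3,1)=. -> step gives (1,3)='O' but target has '.' -> reject
  (1,1)=. (2,4)=O (3,1)=O -> step gives (1,3)='O' but target has '.' -> reject
  (1,1)=O (2,4)=. (3,1)=. -> step gives (0,2)='O' but target has '.' -> reject
  (1,1)=O (2,4)=. (3,1)=O -> step gives (0,2)='O' but target has '.' -> reject
  (1,1)=O (2,4)=O (3,1)=. -> step gives (0,2)='O' but target has '.' -> reject
  (1,1)=O (2,4)=O (3,1)=O -> step gives (0,2)='O' but target has '.' -> reject
Unique solution: (1,1)=dead, (2,4)=dead, (3,1)=dead.
Check: live-neighbor counts of every cell in the completed generation 0:
01221
12111
03331
12010
Applying B3/S23 to generation 0 with these counts gives:
.....
.....
.OOO.
.....
which matches the target exactly.

Answer: .....
..OO.
O....
..O..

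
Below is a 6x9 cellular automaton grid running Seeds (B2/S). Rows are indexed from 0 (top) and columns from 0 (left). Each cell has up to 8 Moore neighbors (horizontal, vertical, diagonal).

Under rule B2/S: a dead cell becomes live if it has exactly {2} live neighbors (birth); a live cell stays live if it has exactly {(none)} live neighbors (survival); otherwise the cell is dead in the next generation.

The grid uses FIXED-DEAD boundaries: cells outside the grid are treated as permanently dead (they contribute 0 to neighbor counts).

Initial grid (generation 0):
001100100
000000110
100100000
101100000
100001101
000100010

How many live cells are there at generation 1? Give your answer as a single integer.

Answer: 13

Derivation:
Simulating step by step:
Generation 0 (given above): 16 live cells
Generation 1: 13 live cells
000001000
010011000
000010110
000001110
000000000
000011001
Population at generation 1: 13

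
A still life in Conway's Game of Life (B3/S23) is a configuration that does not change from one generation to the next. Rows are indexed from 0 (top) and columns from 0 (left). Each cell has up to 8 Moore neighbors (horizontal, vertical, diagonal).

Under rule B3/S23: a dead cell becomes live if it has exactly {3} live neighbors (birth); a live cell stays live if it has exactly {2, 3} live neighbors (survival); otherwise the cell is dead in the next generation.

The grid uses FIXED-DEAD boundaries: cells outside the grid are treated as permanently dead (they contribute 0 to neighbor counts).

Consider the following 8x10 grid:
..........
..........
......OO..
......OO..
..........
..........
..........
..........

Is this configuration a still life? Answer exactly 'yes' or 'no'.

Answer: yes

Derivation:
Compute generation 1 and compare to generation 0 (given above):
Generation 1:
..........
..........
......OO..
......OO..
..........
..........
..........
..........
The grids are IDENTICAL -> still life.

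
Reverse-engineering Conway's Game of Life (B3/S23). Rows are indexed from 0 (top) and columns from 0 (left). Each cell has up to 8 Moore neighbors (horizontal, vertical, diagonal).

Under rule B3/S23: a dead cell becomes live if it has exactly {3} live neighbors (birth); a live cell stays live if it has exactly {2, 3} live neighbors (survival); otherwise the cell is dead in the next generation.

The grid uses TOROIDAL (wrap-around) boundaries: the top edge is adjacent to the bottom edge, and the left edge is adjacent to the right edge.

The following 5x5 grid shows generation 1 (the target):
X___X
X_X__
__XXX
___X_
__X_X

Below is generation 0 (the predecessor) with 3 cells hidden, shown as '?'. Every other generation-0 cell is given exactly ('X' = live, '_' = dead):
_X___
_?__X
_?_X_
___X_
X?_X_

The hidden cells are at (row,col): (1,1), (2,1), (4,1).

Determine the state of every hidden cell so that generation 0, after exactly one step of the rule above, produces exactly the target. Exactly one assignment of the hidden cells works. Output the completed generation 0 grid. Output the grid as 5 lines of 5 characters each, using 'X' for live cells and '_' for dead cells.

Answer: _X___
____X
_X_X_
___X_
X__X_

Derivation:
Hidden generation-0 cells (in order): (1,1), (2,1), (4,1).
A hidden cell only influences target cells in its own 3x3 neighborhood. Try each of the 2^3 = 8 assignments, step the completed generation 0 forward once under B3/S23, and compare with the target:
  (1,1)=_ (2,1)=_ (4,1)=_ -> step gives (1,0)='_' but target has 'X' -> reject
  (1,1)=_ (2,1)=_ (4,1)=X -> step gives (0,0)='_' but target has 'X' -> reject
  (1,1)=_ (2,1)=X (4,1)=_ -> step reproduces the target at every cell -> ACCEPT
  (1,1)=_ (2,1)=X (4,1)=X -> step gives (0,0)='_' but target has 'X' -> reject
  (1,1)=X (2,1)=_ (4,1)=_ -> step gives (0,0)='_' but target has 'X' -> reject
  (1,1)=X (2,1)=_ (4,1)=X -> step gives (0,0)='_' but target has 'X' -> reject
  (1,1)=X (2,1)=X (4,1)=_ -> step gives (0,0)='_' but target has 'X' -> reject
  (1,1)=X (2,1)=X (4,1)=X -> step gives (0,0)='_' but target has 'X' -> reject
Unique solution: (1,1)=dead, (2,1)=live, (4,1)=dead.
Check: live-neighbor counts of every cell in the completed generation 0:
31223
32321
20323
22424
12313
Applying B3/S23 to generation 0 with these counts gives:
X___X
X_X__
__XXX
___X_
__X_X
which matches the target exactly.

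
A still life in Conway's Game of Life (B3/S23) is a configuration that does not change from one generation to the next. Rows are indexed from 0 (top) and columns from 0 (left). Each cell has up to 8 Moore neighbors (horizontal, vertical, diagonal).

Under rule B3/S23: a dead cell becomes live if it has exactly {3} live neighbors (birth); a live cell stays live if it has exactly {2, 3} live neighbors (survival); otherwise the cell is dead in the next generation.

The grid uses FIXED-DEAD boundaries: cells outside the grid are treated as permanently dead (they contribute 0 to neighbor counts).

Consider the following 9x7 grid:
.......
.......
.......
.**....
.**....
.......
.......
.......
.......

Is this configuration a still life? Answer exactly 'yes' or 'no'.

Answer: yes

Derivation:
Compute generation 1 and compare to generation 0 (given above):
Generation 1:
.......
.......
.......
.**....
.**....
.......
.......
.......
.......
The grids are IDENTICAL -> still life.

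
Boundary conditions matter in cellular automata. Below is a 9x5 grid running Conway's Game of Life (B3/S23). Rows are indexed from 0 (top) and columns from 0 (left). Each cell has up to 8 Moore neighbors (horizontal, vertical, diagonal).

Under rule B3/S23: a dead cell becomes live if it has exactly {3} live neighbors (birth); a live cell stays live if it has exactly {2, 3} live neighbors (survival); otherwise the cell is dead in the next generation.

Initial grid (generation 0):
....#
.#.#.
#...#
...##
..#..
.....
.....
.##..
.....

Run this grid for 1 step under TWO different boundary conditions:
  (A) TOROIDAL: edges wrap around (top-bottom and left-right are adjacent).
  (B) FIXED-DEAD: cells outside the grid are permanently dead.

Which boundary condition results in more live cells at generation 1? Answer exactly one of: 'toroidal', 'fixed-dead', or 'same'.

Answer: same

Derivation:
Under TOROIDAL boundary, generation 1:
.....
...#.
#.#..
#..##
...#.
.....
.....
.....
.....
Population = 7

Under FIXED-DEAD boundary, generation 1:
.....
...##
..#.#
...##
...#.
.....
.....
.....
.....
Population = 7

Comparison: toroidal=7, fixed-dead=7 -> same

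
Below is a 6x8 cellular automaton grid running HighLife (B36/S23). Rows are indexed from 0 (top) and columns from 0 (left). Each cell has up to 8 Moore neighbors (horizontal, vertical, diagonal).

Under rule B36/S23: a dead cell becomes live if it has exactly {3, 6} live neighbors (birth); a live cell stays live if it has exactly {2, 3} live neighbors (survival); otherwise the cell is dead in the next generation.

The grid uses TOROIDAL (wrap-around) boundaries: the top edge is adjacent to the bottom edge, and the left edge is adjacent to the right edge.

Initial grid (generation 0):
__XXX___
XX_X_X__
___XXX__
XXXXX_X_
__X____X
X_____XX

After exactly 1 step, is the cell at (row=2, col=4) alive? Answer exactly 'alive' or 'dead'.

Answer: dead

Derivation:
Simulating step by step:
Generation 0 (given above): 21 live cells
Generation 1: 21 live cells
__XXXXX_
_X___X__
__X___XX
XX____XX
__X__X__
XXX___XX

Cell (2,4) at generation 1: 0 -> dead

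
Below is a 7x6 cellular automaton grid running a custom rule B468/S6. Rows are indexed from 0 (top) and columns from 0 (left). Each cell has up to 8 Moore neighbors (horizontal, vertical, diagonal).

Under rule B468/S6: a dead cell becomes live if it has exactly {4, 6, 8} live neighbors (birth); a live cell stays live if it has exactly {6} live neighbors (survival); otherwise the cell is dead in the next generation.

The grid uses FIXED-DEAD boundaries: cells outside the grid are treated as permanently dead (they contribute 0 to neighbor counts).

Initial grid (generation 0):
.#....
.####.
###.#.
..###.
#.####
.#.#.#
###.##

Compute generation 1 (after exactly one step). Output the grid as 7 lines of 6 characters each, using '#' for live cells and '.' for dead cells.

Answer: ..#...
#.....
..##..
.#...#
.#.##.
#.#...
......

Derivation:
Simulating step by step:
Generation 0 (given above): 25 live cells
Generation 1: 11 live cells
(generation 1 grid is the final answer)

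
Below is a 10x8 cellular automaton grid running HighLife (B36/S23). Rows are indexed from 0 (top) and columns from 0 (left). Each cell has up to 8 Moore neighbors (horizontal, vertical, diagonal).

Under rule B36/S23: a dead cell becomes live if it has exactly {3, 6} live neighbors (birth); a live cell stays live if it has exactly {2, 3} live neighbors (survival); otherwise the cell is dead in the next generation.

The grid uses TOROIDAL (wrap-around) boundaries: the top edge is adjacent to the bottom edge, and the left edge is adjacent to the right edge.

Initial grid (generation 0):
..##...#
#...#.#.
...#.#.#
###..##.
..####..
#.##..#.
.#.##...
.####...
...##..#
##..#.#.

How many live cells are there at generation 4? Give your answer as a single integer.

Answer: 40

Derivation:
Simulating step by step:
Generation 0 (given above): 36 live cells
Generation 1: 29 live cells
..###.#.
#.#.###.
..##....
##..#..#
##......
....#...
#....#..
##...#..
.......#
##..###.
Generation 2: 27 live cells
#.#.....
......##
..#...#.
...#...#
.#.....#
##......
##..##..
##....##
....#..#
###.#.#.
Generation 3: 30 live cells
#.##.##.
.#....##
......#.
#.#...##
.##....#
..#....#
..#..##.
.#..#.#.
#.##....
#.#..#..
Generation 4: 40 live cells
#.####..
###.....
.#...#.#
#.#...#.
..##....
#.##...#
.###.###
.#..#.##
#.####.#
##...##.
Population at generation 4: 40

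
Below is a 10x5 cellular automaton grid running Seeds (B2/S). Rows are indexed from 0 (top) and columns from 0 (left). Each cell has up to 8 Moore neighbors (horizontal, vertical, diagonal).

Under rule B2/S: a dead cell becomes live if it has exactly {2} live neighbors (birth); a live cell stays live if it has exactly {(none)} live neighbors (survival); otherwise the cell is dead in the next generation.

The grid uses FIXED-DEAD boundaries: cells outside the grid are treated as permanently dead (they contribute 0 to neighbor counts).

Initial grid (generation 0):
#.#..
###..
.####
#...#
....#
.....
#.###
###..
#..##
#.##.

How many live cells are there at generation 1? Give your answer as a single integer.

Simulating step by step:
Generation 0 (given above): 25 live cells
Generation 1: 5 live cells
...#.
....#
.....
.....
...#.
.##..
.....
.....
.....
.....
Population at generation 1: 5

Answer: 5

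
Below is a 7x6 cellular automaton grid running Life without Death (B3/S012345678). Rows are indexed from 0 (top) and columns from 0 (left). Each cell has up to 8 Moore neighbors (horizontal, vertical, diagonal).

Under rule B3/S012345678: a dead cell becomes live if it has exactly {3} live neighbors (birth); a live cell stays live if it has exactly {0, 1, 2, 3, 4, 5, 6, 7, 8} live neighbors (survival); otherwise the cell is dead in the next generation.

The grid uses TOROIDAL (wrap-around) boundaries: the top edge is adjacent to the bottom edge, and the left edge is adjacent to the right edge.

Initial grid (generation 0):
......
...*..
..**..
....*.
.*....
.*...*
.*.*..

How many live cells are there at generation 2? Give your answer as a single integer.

Answer: 24

Derivation:
Simulating step by step:
Generation 0 (given above): 9 live cells
Generation 1: 17 live cells
..*...
..**..
..***.
..***.
**....
.*...*
****..
Generation 2: 24 live cells
..*...
.****.
.****.
..****
**.***
.*...*
****..
Population at generation 2: 24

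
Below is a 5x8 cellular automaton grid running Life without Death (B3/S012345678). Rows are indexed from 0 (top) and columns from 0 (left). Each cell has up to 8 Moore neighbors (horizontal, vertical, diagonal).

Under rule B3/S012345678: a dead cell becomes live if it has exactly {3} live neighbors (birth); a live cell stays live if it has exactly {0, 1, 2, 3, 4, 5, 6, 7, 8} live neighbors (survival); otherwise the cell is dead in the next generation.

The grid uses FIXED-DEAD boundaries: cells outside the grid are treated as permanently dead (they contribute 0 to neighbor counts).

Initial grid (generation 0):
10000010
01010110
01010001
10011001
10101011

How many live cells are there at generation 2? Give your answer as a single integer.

Answer: 29

Derivation:
Simulating step by step:
Generation 0 (given above): 18 live cells
Generation 1: 27 live cells
10000110
11011111
11010101
10011101
11101111
Generation 2: 29 live cells
11000111
11011111
11010101
10011101
11101111
Population at generation 2: 29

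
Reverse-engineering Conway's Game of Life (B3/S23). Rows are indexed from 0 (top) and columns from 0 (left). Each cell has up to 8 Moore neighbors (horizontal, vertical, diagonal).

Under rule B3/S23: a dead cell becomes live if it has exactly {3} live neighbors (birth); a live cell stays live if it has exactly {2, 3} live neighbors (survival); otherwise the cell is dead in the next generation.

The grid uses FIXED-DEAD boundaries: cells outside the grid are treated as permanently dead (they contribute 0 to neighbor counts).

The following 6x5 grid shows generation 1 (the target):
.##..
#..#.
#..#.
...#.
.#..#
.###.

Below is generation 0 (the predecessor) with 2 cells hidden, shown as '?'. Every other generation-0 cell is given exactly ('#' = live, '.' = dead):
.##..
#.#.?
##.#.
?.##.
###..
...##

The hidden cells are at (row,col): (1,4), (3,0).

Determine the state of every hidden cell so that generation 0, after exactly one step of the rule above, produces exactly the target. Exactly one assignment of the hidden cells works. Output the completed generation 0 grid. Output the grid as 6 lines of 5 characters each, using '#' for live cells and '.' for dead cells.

Hidden generation-0 cells (in order): (1,4), (3,0).
A hidden cell only influences target cells in its own 3x3 neighborhood. Try each of the 2^2 = 4 assignments, step the completed generation 0 forward once under B3/S23, and compare with the target:
  (1,4)=. (3,0)=. -> step reproduces the target at every cell -> ACCEPT
  (1,4)=. (3,0)=# -> step gives (4,0)='#' but target has '.' -> reject
  (1,4)=# (3,0)=. -> step gives (0,3)='#' but target has '.' -> reject
  (1,4)=# (3,0)=# -> step gives (0,3)='#' but target has '.' -> reject
Unique solution: (1,4)=dead, (3,0)=dead.
Check: live-neighbor counts of every cell in the completed generation 0:
23220
36431
24532
46532
13453
23321
Applying B3/S23 to generation 0 with these counts gives:
.##..
#..#.
#..#.
...#.
.#..#
.###.
which matches the target exactly.

Answer: .##..
#.#..
##.#.
..##.
###..
...##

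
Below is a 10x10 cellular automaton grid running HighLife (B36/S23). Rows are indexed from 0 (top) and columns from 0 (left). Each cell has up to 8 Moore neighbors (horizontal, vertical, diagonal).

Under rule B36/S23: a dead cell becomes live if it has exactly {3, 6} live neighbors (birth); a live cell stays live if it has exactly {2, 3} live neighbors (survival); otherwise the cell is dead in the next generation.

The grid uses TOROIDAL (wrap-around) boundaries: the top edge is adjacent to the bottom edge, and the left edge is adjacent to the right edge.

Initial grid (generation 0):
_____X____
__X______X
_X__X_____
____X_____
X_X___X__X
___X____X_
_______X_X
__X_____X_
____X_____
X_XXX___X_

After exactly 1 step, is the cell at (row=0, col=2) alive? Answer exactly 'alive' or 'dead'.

Simulating step by step:
Generation 0 (given above): 22 live cells
Generation 1: 24 live cells
_XX_X____X
__________
___X______
XX_X_X____
___X_____X
X______XX_
_______X_X
________X_
_XX_X____X
___XXX____

Cell (0,2) at generation 1: 1 -> alive

Answer: alive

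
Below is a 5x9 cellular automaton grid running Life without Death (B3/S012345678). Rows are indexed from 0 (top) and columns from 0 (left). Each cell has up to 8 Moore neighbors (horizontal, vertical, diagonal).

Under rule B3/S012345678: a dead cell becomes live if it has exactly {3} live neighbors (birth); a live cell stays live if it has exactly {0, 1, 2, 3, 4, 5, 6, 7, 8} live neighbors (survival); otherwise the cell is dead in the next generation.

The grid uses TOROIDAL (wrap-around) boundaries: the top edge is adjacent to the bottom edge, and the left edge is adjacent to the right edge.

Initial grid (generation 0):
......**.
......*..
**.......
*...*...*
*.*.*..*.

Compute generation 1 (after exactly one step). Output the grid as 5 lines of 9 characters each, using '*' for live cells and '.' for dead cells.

Simulating step by step:
Generation 0 (given above): 12 live cells
Generation 1: 21 live cells
(generation 1 grid is the final answer)

Answer: .....****
......**.
**......*
*..**...*
********.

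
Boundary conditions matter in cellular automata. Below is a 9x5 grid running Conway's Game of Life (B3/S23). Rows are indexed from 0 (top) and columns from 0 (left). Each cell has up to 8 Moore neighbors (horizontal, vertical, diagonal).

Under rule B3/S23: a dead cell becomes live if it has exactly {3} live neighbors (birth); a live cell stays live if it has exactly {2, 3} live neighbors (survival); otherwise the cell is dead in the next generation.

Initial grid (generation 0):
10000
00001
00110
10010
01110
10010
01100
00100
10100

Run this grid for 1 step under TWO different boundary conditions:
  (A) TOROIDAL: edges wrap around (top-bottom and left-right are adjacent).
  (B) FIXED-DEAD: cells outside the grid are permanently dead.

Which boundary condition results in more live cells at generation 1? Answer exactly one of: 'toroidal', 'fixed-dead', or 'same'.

Answer: toroidal

Derivation:
Under TOROIDAL boundary, generation 1:
11001
00011
00110
00000
11010
10011
01110
00110
00000
Population = 18

Under FIXED-DEAD boundary, generation 1:
00000
00010
00111
00001
11011
10010
01110
00110
01000
Population = 17

Comparison: toroidal=18, fixed-dead=17 -> toroidal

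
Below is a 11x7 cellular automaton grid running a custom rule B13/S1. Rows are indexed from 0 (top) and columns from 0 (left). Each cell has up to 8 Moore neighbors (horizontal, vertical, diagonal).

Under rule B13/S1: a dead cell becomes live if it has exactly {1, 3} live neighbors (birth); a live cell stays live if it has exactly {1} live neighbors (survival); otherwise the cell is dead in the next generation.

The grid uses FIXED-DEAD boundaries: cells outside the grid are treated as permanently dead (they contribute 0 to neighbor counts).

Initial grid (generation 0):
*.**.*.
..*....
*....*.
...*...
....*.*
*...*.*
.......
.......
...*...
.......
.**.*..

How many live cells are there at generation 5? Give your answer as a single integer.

Simulating step by step:
Generation 0 (given above): 17 live cells
Generation 1: 37 live cells
.*....*
...**..
......*
******.
****..*
.*..*.*
**.**.*
..***..
..*.*..
*.**.*.
***..*.
Generation 2: 17 live cells
*......
**.***.
.*....*
......*
.......
.......
......*
......*
*....**
.......
...***.
Generation 3: 30 live cells
.*..*.*
..**...
*.*.*..
***...*
.....**
.....**
......*
**..*..
.*..*..
***...*
..**.**
Generation 4: 23 live cells
*****..
....***
....*.*
...*...
.*.*...
.......
..**...
....***
...****
....*..
.......
Generation 5: 27 live cells
*......
.**....
..**...
***.*.*
*.**...
*..*...
.**.**.
.**....
..*....
..**...
...***.
Population at generation 5: 27

Answer: 27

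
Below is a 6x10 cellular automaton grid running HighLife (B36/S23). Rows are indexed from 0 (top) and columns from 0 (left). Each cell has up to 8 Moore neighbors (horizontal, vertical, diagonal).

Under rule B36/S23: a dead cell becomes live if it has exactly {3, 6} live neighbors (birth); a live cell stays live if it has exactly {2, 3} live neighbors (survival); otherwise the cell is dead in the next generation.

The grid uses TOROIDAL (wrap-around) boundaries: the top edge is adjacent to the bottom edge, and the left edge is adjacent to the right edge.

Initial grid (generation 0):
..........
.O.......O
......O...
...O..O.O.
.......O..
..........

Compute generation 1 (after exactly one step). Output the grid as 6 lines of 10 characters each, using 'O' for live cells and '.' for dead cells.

Answer: ..........
..........
.......O..
......O...
.......O..
..........

Derivation:
Simulating step by step:
Generation 0 (given above): 7 live cells
Generation 1: 3 live cells
(generation 1 grid is the final answer)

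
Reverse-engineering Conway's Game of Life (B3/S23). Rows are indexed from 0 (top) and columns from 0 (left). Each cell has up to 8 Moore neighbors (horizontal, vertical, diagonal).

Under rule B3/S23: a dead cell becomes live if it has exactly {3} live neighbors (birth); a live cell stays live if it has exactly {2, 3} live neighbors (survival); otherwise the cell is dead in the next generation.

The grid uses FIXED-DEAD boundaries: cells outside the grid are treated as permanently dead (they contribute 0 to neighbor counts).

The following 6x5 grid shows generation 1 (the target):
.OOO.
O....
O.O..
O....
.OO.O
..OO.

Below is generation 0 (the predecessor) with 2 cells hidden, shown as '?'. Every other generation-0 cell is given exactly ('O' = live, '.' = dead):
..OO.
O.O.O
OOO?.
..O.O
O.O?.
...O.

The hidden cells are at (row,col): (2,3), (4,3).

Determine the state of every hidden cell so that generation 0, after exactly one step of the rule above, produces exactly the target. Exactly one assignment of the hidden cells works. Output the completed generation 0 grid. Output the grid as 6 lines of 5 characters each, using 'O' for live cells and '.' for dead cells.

Hidden generation-0 cells (in order): (2,3), (4,3).
A hidden cell only influences target cells in its own 3x3 neighborhood. Try each of the 2^2 = 4 assignments, step the completed generation 0 forward once under B3/S23, and compare with the target:
  (2,3)=. (4,3)=. -> step gives (3,2)='O' but target has '.' -> reject
  (2,3)=. (4,3)=O -> step reproduces the target at every cell -> ACCEPT
  (2,3)=O (4,3)=. -> step gives (1,4)='O' but target has '.' -> reject
  (2,3)=O (4,3)=O -> step gives (1,4)='O' but target has '.' -> reject
Unique solution: (2,3)=dead, (4,3)=live.
Check: live-neighbor counts of every cell in the completed generation 0:
13232
26451
25352
36451
03343
12322
Applying B3/S23 to generation 0 with these counts gives:
.OOO.
O....
O.O..
O....
.OO.O
..OO.
which matches the target exactly.

Answer: ..OO.
O.O.O
OOO..
..O.O
O.OO.
...O.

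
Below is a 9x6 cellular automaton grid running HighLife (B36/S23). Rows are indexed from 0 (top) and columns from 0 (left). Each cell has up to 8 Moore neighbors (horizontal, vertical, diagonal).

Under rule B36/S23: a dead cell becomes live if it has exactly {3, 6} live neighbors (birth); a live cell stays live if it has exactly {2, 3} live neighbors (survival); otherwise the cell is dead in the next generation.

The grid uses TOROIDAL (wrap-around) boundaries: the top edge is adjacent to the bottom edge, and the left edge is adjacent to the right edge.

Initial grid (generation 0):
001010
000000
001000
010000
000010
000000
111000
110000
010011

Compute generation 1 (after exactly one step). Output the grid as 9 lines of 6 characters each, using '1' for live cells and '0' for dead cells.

Answer: 000111
000100
000000
000000
000000
010000
101000
000000
011111

Derivation:
Simulating step by step:
Generation 0 (given above): 13 live cells
Generation 1: 12 live cells
(generation 1 grid is the final answer)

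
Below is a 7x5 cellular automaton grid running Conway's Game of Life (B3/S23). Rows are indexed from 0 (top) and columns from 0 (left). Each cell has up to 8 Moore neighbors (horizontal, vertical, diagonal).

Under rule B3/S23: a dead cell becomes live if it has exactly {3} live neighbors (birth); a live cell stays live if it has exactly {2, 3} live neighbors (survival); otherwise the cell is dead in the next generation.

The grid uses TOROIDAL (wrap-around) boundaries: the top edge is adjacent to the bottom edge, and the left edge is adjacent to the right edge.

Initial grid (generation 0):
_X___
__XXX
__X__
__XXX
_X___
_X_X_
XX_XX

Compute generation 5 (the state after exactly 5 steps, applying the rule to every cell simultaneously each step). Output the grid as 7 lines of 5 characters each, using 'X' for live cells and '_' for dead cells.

Answer: X_X__
_X_XX
XX___
X___X
X__X_
XXX__
_____

Derivation:
Simulating step by step:
Generation 0 (given above): 15 live cells
Generation 1: 16 live cells
_X___
_XXX_
_X___
_XXX_
XX__X
_X_X_
_X_XX
Generation 2: 13 live cells
_X__X
XX___
X____
___XX
____X
_X_X_
_X_XX
Generation 3: 17 live cells
_X_XX
_X__X
XX___
X__XX
X_X_X
___X_
_X_XX
Generation 4: 13 live cells
_X___
_X_XX
_XXX_
__XX_
XXX__
_X___
_____
Generation 5: 14 live cells
(generation 5 grid is the final answer)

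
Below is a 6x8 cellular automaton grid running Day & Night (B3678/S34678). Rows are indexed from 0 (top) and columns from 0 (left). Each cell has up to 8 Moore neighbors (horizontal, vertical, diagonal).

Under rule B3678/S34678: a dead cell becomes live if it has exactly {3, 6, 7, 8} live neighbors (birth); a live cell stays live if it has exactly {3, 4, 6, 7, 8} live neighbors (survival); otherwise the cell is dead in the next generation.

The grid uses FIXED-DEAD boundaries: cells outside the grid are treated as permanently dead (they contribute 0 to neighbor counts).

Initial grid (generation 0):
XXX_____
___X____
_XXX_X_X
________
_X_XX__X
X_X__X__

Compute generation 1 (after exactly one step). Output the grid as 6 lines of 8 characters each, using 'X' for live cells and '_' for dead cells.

Answer: ________
X_XXX___
__X_X___
_X____X_
__X_____
_X_XX___

Derivation:
Simulating step by step:
Generation 0 (given above): 16 live cells
Generation 1: 12 live cells
(generation 1 grid is the final answer)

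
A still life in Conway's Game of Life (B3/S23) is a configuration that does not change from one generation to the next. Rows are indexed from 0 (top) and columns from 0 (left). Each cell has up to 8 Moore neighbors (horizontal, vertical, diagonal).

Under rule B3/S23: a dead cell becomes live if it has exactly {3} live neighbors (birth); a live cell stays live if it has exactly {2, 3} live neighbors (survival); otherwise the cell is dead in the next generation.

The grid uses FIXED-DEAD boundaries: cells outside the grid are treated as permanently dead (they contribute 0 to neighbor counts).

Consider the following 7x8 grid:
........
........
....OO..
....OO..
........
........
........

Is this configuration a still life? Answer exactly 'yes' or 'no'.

Compute generation 1 and compare to generation 0 (given above):
Generation 1:
........
........
....OO..
....OO..
........
........
........
The grids are IDENTICAL -> still life.

Answer: yes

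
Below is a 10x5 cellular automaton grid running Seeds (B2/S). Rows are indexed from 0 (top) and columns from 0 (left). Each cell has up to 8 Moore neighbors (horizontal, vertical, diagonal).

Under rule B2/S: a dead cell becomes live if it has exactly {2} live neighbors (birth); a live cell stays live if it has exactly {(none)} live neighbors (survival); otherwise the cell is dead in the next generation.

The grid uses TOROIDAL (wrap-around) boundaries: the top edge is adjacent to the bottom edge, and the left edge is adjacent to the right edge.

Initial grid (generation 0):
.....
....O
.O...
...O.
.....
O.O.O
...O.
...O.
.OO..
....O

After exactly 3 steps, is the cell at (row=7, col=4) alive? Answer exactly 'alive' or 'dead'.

Answer: alive

Derivation:
Simulating step by step:
Generation 0 (given above): 11 live cells
Generation 1: 23 live cells
O..OO
O....
O.OOO
..O..
OOO..
.O...
OO...
.O..O
O...O
OOOO.
Generation 2: 5 live cells
.....
.....
.....
.....
...O.
....O
....O
..OO.
.....
.....
Generation 3: 7 live cells
.....
.....
.....
.....
....O
O....
O.O..
....O
..OO.
.....

Cell (7,4) at generation 3: 1 -> alive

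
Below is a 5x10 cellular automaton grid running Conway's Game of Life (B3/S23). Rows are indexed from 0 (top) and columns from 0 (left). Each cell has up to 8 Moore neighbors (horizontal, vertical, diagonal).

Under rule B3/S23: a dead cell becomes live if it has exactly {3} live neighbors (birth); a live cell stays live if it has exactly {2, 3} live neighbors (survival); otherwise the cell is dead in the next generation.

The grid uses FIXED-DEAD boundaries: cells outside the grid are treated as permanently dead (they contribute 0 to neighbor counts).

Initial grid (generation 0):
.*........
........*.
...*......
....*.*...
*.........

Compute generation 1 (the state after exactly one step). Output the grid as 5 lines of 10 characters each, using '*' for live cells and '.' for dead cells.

Answer: ..........
..........
..........
..........
..........

Derivation:
Simulating step by step:
Generation 0 (given above): 6 live cells
Generation 1: 0 live cells
(generation 1 grid is the final answer)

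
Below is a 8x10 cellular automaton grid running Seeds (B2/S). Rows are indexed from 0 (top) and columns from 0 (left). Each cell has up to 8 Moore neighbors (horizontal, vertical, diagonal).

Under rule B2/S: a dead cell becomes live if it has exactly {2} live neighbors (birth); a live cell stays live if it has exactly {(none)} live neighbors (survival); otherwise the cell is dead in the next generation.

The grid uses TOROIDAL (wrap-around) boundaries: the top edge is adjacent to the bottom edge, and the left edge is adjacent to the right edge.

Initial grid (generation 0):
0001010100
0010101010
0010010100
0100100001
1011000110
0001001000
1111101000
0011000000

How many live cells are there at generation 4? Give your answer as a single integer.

Simulating step by step:
Generation 0 (given above): 28 live cells
Generation 1: 12 live cells
0100000010
0100000000
1000000001
0000010000
0000011000
0000000010
0000000100
1000000100
Generation 2: 17 live cells
0010000101
0010000010
0100000000
1000100001
0000100100
0000010000
0000001001
0100001001
Generation 3: 25 live cells
0001001000
1001000101
0011000010
0101010010
1001001011
0000100110
0000000110
0010010000
Generation 4: 21 live cells
1100010111
0100001000
0000001000
0000001000
0100000000
1001010000
0001110001
0001100010
Population at generation 4: 21

Answer: 21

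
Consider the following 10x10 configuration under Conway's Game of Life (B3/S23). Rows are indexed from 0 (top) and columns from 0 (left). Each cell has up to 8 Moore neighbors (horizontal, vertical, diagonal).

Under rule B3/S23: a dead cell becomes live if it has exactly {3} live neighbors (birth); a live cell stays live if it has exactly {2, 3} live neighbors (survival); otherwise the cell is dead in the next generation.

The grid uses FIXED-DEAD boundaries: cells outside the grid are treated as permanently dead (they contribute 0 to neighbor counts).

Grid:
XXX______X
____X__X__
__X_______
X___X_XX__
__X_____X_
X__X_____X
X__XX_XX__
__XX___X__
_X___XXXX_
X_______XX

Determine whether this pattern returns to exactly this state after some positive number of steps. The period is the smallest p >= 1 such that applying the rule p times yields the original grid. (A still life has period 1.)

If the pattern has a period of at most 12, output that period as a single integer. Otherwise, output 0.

Answer: 0

Derivation:
Simulating and comparing each generation to the original:
Gen 0 (original, given above): 32 live cells
Gen 1: 35 live cells, differs from original
Gen 2: 35 live cells, differs from original
Gen 3: 31 live cells, differs from original
Gen 4: 30 live cells, differs from original
Gen 5: 23 live cells, differs from original
Gen 6: 14 live cells, differs from original
Gen 7: 12 live cells, differs from original
Gen 8: 12 live cells, differs from original
Gen 9: 11 live cells, differs from original
Gen 10: 7 live cells, differs from original
Gen 11: 7 live cells, differs from original
Gen 12: 7 live cells, differs from original
No period found within 12 steps.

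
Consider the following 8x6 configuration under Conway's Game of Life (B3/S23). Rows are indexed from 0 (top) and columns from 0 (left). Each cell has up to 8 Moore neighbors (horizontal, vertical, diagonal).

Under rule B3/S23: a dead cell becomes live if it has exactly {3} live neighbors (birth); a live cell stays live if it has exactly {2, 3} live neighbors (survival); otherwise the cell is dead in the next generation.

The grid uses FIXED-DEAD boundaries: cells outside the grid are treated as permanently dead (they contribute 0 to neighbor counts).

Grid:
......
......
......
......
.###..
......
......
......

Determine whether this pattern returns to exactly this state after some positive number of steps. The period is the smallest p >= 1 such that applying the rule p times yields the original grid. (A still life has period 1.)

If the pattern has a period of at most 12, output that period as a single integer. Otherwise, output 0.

Answer: 2

Derivation:
Simulating and comparing each generation to the original:
Gen 0 (original, given above): 3 live cells
Gen 1: 3 live cells, differs from original
Gen 2: 3 live cells, MATCHES original -> period = 2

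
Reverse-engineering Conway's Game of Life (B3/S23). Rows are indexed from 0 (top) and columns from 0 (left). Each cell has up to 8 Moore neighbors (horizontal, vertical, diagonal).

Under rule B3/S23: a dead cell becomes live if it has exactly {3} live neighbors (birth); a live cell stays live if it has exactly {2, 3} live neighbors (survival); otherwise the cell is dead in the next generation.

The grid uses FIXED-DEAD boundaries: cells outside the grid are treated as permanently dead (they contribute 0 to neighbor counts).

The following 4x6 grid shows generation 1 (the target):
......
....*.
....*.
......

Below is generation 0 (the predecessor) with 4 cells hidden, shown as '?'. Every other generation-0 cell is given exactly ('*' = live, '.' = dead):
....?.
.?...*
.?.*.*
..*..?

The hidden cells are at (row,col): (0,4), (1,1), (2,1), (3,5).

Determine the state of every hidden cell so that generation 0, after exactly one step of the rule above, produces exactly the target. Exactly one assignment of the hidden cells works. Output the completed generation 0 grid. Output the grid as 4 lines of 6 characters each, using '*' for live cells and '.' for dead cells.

Hidden generation-0 cells (in order): (0,4), (1,1), (2,1), (3,5).
A hidden cell only influences target cells in its own 3x3 neighborhood. Try each of the 2^4 = 16 assignments, step the completed generation 0 forward once under B3/S23, and compare with the target:
  (0,4)=. (1,1)=. (2,1)=. (3,5)=. -> step reproduces the target at every cell -> ACCEPT
  (0,4)=. (1,1)=. (2,1)=. (3,5)=* -> step gives (2,4)='.' but target has '*' -> reject
  (0,4)=. (1,1)=. (2,1)=* (3,5)=. -> step gives (2,2)='*' but target has '.' -> reject
  (0,4)=. (1,1)=. (2,1)=* (3,5)=* -> step gives (2,2)='*' but target has '.' -> reject
  (0,4)=. (1,1)=* (2,1)=. (3,5)=. -> step gives (2,2)='*' but target has '.' -> reject
  (0,4)=. (1,1)=* (2,1)=. (3,5)=* -> step gives (2,2)='*' but target has '.' -> reject
  (0,4)=. (1,1)=* (2,1)=* (3,5)=. -> step gives (1,2)='*' but target has '.' -> reject
  (0,4)=. (1,1)=* (2,1)=* (3,5)=* -> step gives (1,2)='*' but target has '.' -> reject
  (0,4)=* (1,1)=. (2,1)=. (3,5)=. -> step gives (1,4)='.' but target has '*' -> reject
  (0,4)=* (1,1)=. (2,1)=. (3,5)=* -> step gives (1,4)='.' but target has '*' -> reject
  (0,4)=* (1,1)=. (2,1)=* (3,5)=. -> step gives (1,4)='.' but target has '*' -> reject
  (0,4)=* (1,1)=. (2,1)=* (3,5)=* -> step gives (1,4)='.' but target has '*' -> reject
  (0,4)=* (1,1)=* (2,1)=. (3,5)=. -> step gives (1,4)='.' but target has '*' -> reject
  (0,4)=* (1,1)=* (2,1)=. (3,5)=* -> step gives (1,4)='.' but target has '*' -> reject
  (0,4)=* (1,1)=* (2,1)=* (3,5)=. -> step gives (1,2)='*' but target has '.' -> reject
  (0,4)=* (1,1)=* (2,1)=* (3,5)=* -> step gives (1,2)='*' but target has '.' -> reject
Unique solution: (0,4)=dead, (1,1)=dead, (2,1)=dead, (3,5)=dead.
Check: live-neighbor counts of every cell in the completed generation 0:
000011
001131
012131
011221
Applying B3/S23 to generation 0 with these counts gives:
......
....*.
....*.
......
which matches the target exactly.

Answer: ......
.....*
...*.*
..*...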